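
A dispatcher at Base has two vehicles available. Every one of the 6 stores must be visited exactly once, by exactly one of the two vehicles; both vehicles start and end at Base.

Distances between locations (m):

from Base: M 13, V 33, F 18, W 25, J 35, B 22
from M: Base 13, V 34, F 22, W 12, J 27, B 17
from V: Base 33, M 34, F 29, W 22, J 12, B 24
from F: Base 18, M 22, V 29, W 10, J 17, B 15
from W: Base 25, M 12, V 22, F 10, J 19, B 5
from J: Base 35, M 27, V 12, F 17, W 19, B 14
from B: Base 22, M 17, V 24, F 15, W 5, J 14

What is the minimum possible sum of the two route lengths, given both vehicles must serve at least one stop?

118 m — the smallest possible combined total.

There are 2^5 − 1 = 31 ways to divide the 6 stops into two non-empty groups. For each, the best each vehicle can do is its own shortest tour through its group:
  {M} + {V, F, W, J, B}: 26 + 92 = 118
  {V} + {M, F, W, J, B}: 66 + 79 = 145
  {M, V} + {F, W, J, B}: 80 + 79 = 159
  {F} + {M, V, W, J, B}: 36 + 89 = 125
  {M, F} + {V, W, J, B}: 53 + 89 = 142
  {V, F} + {M, W, J, B}: 80 + 79 = 159
  … (31 splits in total)
Best: vehicle 1 Base → M → Base = 26; vehicle 2 Base → V → J → B → W → F → Base = 92; combined 118.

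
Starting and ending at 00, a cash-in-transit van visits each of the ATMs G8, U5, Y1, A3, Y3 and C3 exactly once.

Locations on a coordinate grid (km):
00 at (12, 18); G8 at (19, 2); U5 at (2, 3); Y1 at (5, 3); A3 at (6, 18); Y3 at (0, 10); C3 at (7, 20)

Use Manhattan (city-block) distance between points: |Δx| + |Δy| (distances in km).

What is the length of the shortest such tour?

74 km — the shortest possible round trip.

With 6 stops there are 6!/2 = 360 distinct round trips (a route and its reverse cost the same).
00 → G8 → U5 → Y1 → A3 → Y3 → C3 → 00: 23+18+3+16+14+17+7 = 98
00 → G8 → U5 → Y1 → A3 → C3 → Y3 → 00: 23+18+3+16+3+17+20 = 100
00 → G8 → U5 → Y1 → Y3 → A3 → C3 → 00: 23+18+3+12+14+3+7 = 80
00 → G8 → U5 → Y1 → Y3 → C3 → A3 → 00: 23+18+3+12+17+3+6 = 82
00 → G8 → U5 → Y1 → C3 → A3 → Y3 → 00: 23+18+3+19+3+14+20 = 100
00 → G8 → U5 → Y1 → C3 → Y3 → A3 → 00: 23+18+3+19+17+14+6 = 100
00 → G8 → U5 → A3 → Y1 → Y3 → C3 → 00: 23+18+19+16+12+17+7 = 112
00 → G8 → U5 → A3 → Y1 → C3 → Y3 → 00: 23+18+19+16+19+17+20 = 132
… (352 more)
00 → G8 → Y1 → U5 → Y3 → A3 → C3 → 00: 23+15+3+9+14+3+7 = 74  ← best
The minimum is 74.
One optimal route: 00 → G8 → Y1 → U5 → Y3 → A3 → C3 → 00 (or its reverse).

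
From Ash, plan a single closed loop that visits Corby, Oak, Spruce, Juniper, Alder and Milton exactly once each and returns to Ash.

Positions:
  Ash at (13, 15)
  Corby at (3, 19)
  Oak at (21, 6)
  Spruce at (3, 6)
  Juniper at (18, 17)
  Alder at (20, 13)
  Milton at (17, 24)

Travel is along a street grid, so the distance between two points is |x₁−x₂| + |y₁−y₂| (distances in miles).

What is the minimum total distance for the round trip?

Ash - Corby - Oak - Spruce - Juniper - Alder - Milton - Ash: 14+31+18+26+6+14+13 = 122
Ash - Corby - Oak - Spruce - Juniper - Milton - Alder - Ash: 14+31+18+26+8+14+9 = 120
Ash - Corby - Oak - Spruce - Alder - Juniper - Milton - Ash: 14+31+18+24+6+8+13 = 114
Ash - Corby - Oak - Spruce - Alder - Milton - Juniper - Ash: 14+31+18+24+14+8+7 = 116
Ash - Corby - Oak - Spruce - Milton - Juniper - Alder - Ash: 14+31+18+32+8+6+9 = 118
Ash - Corby - Oak - Spruce - Milton - Alder - Juniper - Ash: 14+31+18+32+14+6+7 = 122
Ash - Corby - Oak - Juniper - Spruce - Alder - Milton - Ash: 14+31+14+26+24+14+13 = 136
Ash - Corby - Oak - Juniper - Spruce - Milton - Alder - Ash: 14+31+14+26+32+14+9 = 140
… (352 more)
Ash - Corby - Spruce - Oak - Alder - Juniper - Milton - Ash: 14+13+18+8+6+8+13 = 80  ← best
The minimum is 80.
One optimal route: Ash → Corby → Spruce → Oak → Alder → Juniper → Milton → Ash (or its reverse).

80 miles — the shortest possible round trip.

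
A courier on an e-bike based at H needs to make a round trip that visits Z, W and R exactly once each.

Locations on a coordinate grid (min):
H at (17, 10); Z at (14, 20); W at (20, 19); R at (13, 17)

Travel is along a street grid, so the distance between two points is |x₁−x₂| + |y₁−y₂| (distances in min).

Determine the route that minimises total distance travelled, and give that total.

H→Z→W→R→H: 13+7+9+11 = 40
H→Z→R→W→H: 13+4+9+12 = 38
H→W→Z→R→H: 12+7+4+11 = 34
The minimum is 34.
One optimal route: H → W → Z → R → H (or its reverse).

Minimum total distance: 34 min.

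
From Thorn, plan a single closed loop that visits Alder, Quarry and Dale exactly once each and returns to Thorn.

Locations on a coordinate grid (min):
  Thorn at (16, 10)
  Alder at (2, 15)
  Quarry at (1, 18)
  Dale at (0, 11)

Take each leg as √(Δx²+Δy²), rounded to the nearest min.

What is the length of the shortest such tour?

With 3 stops there are 3!/2 = 3 distinct round trips (a route and its reverse cost the same).
Thorn - Alder - Quarry - Dale - Thorn: 15+3+7+16 = 41
Thorn - Alder - Dale - Quarry - Thorn: 15+4+7+17 = 43
Thorn - Quarry - Alder - Dale - Thorn: 17+3+4+16 = 40
The minimum is 40.
One optimal route: Thorn → Quarry → Alder → Dale → Thorn (or its reverse).

40 min — the shortest possible round trip.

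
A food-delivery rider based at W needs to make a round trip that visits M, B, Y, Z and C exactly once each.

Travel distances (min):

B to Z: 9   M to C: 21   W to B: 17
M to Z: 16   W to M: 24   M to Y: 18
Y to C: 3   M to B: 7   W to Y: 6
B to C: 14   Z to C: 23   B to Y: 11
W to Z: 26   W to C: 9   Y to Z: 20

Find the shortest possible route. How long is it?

Minimum total distance: 72 min.

W→M→B→Y→Z→C→W: 24+7+11+20+23+9 = 94
W→M→B→Y→C→Z→W: 24+7+11+3+23+26 = 94
W→M→B→Z→Y→C→W: 24+7+9+20+3+9 = 72
W→M→B→Z→C→Y→W: 24+7+9+23+3+6 = 72
W→M→B→C→Y→Z→W: 24+7+14+3+20+26 = 94
W→M→B→C→Z→Y→W: 24+7+14+23+20+6 = 94
W→M→Y→B→Z→C→W: 24+18+11+9+23+9 = 94
W→M→Y→B→C→Z→W: 24+18+11+14+23+26 = 116
W→M→Y→Z→B→C→W: 24+18+20+9+14+9 = 94
W→M→Y→Z→C→B→W: 24+18+20+23+14+17 = 116
W→M→Y→C→B→Z→W: 24+18+3+14+9+26 = 94
W→M→Y→C→Z→B→W: 24+18+3+23+9+17 = 94
W→M→Z→B→Y→C→W: 24+16+9+11+3+9 = 72
W→M→Z→B→C→Y→W: 24+16+9+14+3+6 = 72
… (46 more)
The minimum is 72.
One optimal route: W → M → B → Z → Y → C → W (or its reverse).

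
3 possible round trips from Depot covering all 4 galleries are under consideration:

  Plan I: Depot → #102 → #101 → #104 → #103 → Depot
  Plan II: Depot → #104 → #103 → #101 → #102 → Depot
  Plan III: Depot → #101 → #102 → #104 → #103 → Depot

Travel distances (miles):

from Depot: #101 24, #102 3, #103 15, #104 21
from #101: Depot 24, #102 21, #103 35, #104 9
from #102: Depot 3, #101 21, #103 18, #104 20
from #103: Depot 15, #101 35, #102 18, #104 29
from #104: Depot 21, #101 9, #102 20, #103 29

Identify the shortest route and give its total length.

77 miles — Plan I is the shortest.

Plan I: 3 + 21 + 9 + 29 + 15 = 77
Plan II: 21 + 29 + 35 + 21 + 3 = 109
Plan III: 24 + 21 + 20 + 29 + 15 = 109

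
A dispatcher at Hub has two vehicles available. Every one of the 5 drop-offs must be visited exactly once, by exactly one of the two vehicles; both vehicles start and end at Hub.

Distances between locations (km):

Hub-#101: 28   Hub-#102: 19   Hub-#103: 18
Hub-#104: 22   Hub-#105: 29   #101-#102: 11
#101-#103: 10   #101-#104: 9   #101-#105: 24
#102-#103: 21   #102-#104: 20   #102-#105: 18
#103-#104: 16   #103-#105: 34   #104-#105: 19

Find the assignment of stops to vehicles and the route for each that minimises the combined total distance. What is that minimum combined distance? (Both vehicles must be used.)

Try each way of splitting the stops between the two vehicles (each non-empty) and, for each split, find the best tour for each vehicle:
  {#101} + {#102, #103, #104, #105}: 56 + 90 = 146
  {#102} + {#101, #103, #104, #105}: 38 + 85 = 123
  {#101, #102} + {#103, #104, #105}: 58 + 82 = 140
  {#103} + {#101, #102, #104, #105}: 36 + 87 = 123
  {#101, #103} + {#102, #104, #105}: 56 + 78 = 134
  {#102, #103} + {#101, #104, #105}: 58 + 84 = 142
  … (15 splits in total)
Best: vehicle 1 Hub → #102 → Hub = 38; vehicle 2 Hub → #103 → #101 → #104 → #105 → Hub = 85; combined 123.

123 km — the smallest possible combined total.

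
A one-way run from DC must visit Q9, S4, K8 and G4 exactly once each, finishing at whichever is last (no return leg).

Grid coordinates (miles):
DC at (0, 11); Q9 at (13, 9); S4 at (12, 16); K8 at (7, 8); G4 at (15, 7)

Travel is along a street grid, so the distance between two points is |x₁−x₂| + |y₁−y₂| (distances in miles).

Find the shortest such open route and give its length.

Minimum one-way distance = 31 miles.

There are 4! = 24 possible orderings.
DC - Q9 - S4 - K8 - G4: 15+8+13+9 = 45
DC - Q9 - S4 - G4 - K8: 15+8+12+9 = 44
DC - Q9 - K8 - S4 - G4: 15+7+13+12 = 47
DC - Q9 - K8 - G4 - S4: 15+7+9+12 = 43
DC - Q9 - G4 - S4 - K8: 15+4+12+13 = 44
DC - Q9 - G4 - K8 - S4: 15+4+9+13 = 41
DC - S4 - Q9 - K8 - G4: 17+8+7+9 = 41
DC - S4 - Q9 - G4 - K8: 17+8+4+9 = 38
DC - S4 - K8 - Q9 - G4: 17+13+7+4 = 41
DC - S4 - K8 - G4 - Q9: 17+13+9+4 = 43
DC - S4 - G4 - Q9 - K8: 17+12+4+7 = 40
DC - S4 - G4 - K8 - Q9: 17+12+9+7 = 45
DC - K8 - Q9 - S4 - G4: 10+7+8+12 = 37
DC - K8 - Q9 - G4 - S4: 10+7+4+12 = 33
… (10 more)
DC - K8 - G4 - Q9 - S4: 10+9+4+8 = 31  ← best
The minimum is 31.
One shortest path: DC → K8 → G4 → Q9 → S4.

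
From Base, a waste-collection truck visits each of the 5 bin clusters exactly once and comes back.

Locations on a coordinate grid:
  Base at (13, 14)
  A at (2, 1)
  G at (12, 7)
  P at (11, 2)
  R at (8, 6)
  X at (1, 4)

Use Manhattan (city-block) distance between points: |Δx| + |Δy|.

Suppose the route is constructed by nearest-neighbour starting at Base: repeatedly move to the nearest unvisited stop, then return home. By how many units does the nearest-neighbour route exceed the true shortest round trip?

The nearest-neighbour route is 6 longer than optimal.

Base: G=8, R=13, P=14, X=22, A=24 ⇒ G
G: R=5, P=6, X=14, A=16 ⇒ R
R: P=7, X=9, A=11 ⇒ P
P: A=10, X=12 ⇒ A
A: X=4 ⇒ X
NN route Base → G → R → P → A → X → Base costs 56.
Optimal: Base → G → P → A → X → R → Base costs 50 (by enumerating all 60 distinct tours).
Excess = 56 − 50 = 6.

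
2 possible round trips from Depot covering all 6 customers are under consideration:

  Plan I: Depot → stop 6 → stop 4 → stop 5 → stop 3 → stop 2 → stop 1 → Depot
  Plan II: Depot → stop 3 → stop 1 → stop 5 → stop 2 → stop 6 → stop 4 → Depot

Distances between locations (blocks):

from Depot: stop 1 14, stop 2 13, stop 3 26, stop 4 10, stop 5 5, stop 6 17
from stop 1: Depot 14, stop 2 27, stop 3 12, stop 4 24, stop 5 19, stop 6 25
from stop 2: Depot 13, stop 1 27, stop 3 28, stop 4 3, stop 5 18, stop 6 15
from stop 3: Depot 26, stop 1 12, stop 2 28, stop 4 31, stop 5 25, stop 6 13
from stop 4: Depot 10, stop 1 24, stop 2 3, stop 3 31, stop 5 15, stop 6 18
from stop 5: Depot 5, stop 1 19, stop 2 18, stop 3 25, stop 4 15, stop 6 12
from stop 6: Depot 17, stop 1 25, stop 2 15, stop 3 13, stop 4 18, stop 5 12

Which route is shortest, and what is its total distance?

118 blocks — Plan II is the shortest.

Plan I: 17 + 18 + 15 + 25 + 28 + 27 + 14 = 144
Plan II: 26 + 12 + 19 + 18 + 15 + 18 + 10 = 118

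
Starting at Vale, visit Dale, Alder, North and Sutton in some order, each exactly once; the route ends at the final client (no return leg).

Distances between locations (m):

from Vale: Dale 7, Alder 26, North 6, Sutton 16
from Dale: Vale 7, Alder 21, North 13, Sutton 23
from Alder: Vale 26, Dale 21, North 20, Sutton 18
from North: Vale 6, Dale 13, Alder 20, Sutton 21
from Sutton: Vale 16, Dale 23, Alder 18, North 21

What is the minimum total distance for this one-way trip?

58 m — the minimum one-way total.

There are 4! = 24 possible orderings.
Vale→Dale→Alder→North→Sutton: 7+21+20+21 = 69
Vale→Dale→Alder→Sutton→North: 7+21+18+21 = 67
Vale→Dale→North→Alder→Sutton: 7+13+20+18 = 58
Vale→Dale→North→Sutton→Alder: 7+13+21+18 = 59
Vale→Dale→Sutton→Alder→North: 7+23+18+20 = 68
Vale→Dale→Sutton→North→Alder: 7+23+21+20 = 71
Vale→Alder→Dale→North→Sutton: 26+21+13+21 = 81
Vale→Alder→Dale→Sutton→North: 26+21+23+21 = 91
Vale→Alder→North→Dale→Sutton: 26+20+13+23 = 82
Vale→Alder→North→Sutton→Dale: 26+20+21+23 = 90
Vale→Alder→Sutton→Dale→North: 26+18+23+13 = 80
Vale→Alder→Sutton→North→Dale: 26+18+21+13 = 78
Vale→North→Dale→Alder→Sutton: 6+13+21+18 = 58
Vale→North→Dale→Sutton→Alder: 6+13+23+18 = 60
… (10 more)
The minimum is 58.
One shortest path: Vale → Dale → North → Alder → Sutton.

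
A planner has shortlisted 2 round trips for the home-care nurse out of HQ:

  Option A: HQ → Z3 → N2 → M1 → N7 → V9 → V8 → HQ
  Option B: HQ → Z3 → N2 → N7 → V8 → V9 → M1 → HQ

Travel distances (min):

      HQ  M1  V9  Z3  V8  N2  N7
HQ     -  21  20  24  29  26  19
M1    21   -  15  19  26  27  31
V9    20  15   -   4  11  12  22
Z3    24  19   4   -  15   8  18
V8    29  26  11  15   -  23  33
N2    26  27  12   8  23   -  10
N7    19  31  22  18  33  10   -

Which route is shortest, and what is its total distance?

Option A: 24 + 8 + 27 + 31 + 22 + 11 + 29 = 152
Option B: 24 + 8 + 10 + 33 + 11 + 15 + 21 = 122

122 min — Option B is the shortest.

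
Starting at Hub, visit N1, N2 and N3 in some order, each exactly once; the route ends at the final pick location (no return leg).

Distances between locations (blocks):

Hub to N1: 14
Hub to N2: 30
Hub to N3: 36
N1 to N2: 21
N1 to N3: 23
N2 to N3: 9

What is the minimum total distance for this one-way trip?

44 blocks — the minimum one-way total.

There are 3! = 6 possible orderings.
Hub → N1 → N2 → N3: 14+21+9 = 44
Hub → N1 → N3 → N2: 14+23+9 = 46
Hub → N2 → N1 → N3: 30+21+23 = 74
Hub → N2 → N3 → N1: 30+9+23 = 62
Hub → N3 → N1 → N2: 36+23+21 = 80
Hub → N3 → N2 → N1: 36+9+21 = 66
The minimum is 44.
One shortest path: Hub → N1 → N2 → N3.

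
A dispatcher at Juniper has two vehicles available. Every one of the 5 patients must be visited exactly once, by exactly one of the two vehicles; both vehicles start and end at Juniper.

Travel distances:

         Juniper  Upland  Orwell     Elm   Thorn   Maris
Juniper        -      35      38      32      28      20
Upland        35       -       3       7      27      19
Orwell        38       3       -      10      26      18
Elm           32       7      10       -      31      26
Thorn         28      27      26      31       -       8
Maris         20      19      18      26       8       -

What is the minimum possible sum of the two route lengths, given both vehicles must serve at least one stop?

Check every non-empty split of the stops between the two vehicles; for each half take its own optimal tour:
  {Upland} + {Orwell, Elm, Thorn, Maris}: 70 + 96 = 166
  {Orwell} + {Upland, Elm, Thorn, Maris}: 76 + 94 = 170
  {Upland, Orwell} + {Elm, Thorn, Maris}: 76 + 91 = 167
  {Elm} + {Upland, Orwell, Thorn, Maris}: 64 + 92 = 156
  {Upland, Elm} + {Orwell, Thorn, Maris}: 74 + 92 = 166
  {Orwell, Elm} + {Upland, Thorn, Maris}: 80 + 90 = 170
  … (15 splits in total)
  {Upland, Orwell, Elm} + {Thorn, Maris}: 80 + 56 = 136  ← best
Best: vehicle 1 Juniper → Upland → Orwell → Elm → Juniper = 80; vehicle 2 Juniper → Thorn → Maris → Juniper = 56; combined 136.

136 — the smallest possible combined total.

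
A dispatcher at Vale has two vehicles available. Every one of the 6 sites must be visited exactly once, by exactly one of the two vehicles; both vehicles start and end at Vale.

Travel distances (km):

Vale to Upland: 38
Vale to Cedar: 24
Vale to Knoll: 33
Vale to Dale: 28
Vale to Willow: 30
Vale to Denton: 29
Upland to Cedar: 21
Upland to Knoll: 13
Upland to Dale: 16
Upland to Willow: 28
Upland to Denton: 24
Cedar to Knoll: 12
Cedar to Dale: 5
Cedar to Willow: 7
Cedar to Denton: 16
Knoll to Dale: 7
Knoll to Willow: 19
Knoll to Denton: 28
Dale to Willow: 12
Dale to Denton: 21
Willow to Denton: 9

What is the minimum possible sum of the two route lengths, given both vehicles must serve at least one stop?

Check every non-empty split of the stops between the two vehicles; for each half take its own optimal tour:
  {Upland} + {Cedar, Knoll, Dale, Willow, Denton}: 76 + 90 = 166
  {Cedar} + {Upland, Knoll, Dale, Willow, Denton}: 48 + 108 = 156
  {Upland, Cedar} + {Knoll, Dale, Willow, Denton}: 83 + 90 = 173
  {Knoll} + {Upland, Cedar, Dale, Willow, Denton}: 66 + 104 = 170
  {Upland, Knoll} + {Cedar, Dale, Willow, Denton}: 84 + 78 = 162
  {Cedar, Knoll} + {Upland, Dale, Willow, Denton}: 69 + 104 = 173
  … (31 splits in total)
  {Upland, Knoll, Dale} + {Cedar, Willow, Denton}: 86 + 69 = 155  ← best
Best: vehicle 1 Vale → Upland → Knoll → Dale → Vale = 86; vehicle 2 Vale → Cedar → Willow → Denton → Vale = 69; combined 155.

155 km — the smallest possible combined total.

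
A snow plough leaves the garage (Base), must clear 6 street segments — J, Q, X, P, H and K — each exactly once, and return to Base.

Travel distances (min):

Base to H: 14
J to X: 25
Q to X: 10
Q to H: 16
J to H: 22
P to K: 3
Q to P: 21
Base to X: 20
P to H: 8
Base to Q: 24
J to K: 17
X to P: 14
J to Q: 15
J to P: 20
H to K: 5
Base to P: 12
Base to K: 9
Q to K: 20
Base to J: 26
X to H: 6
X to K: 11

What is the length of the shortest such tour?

77 min — the shortest possible round trip.

Base→J→Q→X→P→H→K→Base: 26+15+10+14+8+5+9 = 87
Base→J→Q→X→P→K→H→Base: 26+15+10+14+3+5+14 = 87
Base→J→Q→X→H→P→K→Base: 26+15+10+6+8+3+9 = 77
Base→J→Q→X→H→K→P→Base: 26+15+10+6+5+3+12 = 77
Base→J→Q→X→K→P→H→Base: 26+15+10+11+3+8+14 = 87
Base→J→Q→X→K→H→P→Base: 26+15+10+11+5+8+12 = 87
Base→J→Q→P→X→H→K→Base: 26+15+21+14+6+5+9 = 96
Base→J→Q→P→X→K→H→Base: 26+15+21+14+11+5+14 = 106
… (352 more)
The minimum is 77.
One optimal route: Base → J → Q → X → H → P → K → Base (or its reverse).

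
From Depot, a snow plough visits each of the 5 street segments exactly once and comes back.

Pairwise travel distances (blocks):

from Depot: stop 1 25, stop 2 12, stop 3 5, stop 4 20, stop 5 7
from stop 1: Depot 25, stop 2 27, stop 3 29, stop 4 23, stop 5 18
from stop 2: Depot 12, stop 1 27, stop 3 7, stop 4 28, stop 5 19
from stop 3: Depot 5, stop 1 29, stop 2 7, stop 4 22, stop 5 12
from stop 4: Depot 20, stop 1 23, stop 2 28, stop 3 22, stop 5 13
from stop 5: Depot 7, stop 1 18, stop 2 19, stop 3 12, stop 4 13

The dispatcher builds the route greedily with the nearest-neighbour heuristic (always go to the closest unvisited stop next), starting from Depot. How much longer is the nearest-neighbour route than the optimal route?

From Depot: stop 3=5, stop 5=7, stop 2=12, stop 4=20, stop 1=25 → choose stop 3 (5).
From stop 3: stop 2=7, stop 5=12, stop 4=22, stop 1=29 → choose stop 2 (7).
From stop 2: stop 5=19, stop 1=27, stop 4=28 → choose stop 5 (19).
From stop 5: stop 4=13, stop 1=18 → choose stop 4 (13).
From stop 4: stop 1=23 → choose stop 1 (23).
NN route Depot → stop 3 → stop 2 → stop 5 → stop 4 → stop 1 → Depot costs 92.
Optimal: Depot → stop 3 → stop 2 → stop 1 → stop 4 → stop 5 → Depot costs 82 (by enumerating all 60 distinct tours).
Excess = 92 − 82 = 10.

10 blocks longer than the optimal tour.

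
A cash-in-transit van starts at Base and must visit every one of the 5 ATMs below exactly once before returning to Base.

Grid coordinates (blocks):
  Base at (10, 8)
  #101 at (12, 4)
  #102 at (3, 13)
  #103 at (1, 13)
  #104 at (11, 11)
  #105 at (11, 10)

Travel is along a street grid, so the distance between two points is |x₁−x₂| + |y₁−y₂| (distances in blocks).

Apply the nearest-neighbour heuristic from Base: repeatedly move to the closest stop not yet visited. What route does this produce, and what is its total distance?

From Base: distances to unvisited — #105=3, #104=4, #101=6, #102=12, #103=14. Nearest is #105 (3).
From #105: distances to unvisited — #104=1, #101=7, #102=11, #103=13. Nearest is #104 (1).
From #104: distances to unvisited — #101=8, #102=10, #103=12. Nearest is #101 (8).
From #101: distances to unvisited — #102=18, #103=20. Nearest is #102 (18).
From #102: distances to unvisited — #103=2. Nearest is #103 (2).
Return #103→Base: 14.
Total = 3 + 1 + 8 + 18 + 2 + 14 = 46.

Total distance 46 blocks via the nearest-neighbour route Base → #105 → #104 → #101 → #102 → #103 → Base.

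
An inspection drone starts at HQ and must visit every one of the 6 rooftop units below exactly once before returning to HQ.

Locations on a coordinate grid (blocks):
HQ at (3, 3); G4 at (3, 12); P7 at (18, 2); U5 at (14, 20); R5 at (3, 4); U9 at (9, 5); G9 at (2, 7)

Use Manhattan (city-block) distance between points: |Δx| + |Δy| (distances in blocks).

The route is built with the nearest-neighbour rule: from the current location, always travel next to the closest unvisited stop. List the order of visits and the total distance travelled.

HQ → [R5:1 / G9:5 / U9:8 / G4:9 / P7:16 / U5:28] → R5 (1)
R5 → [G9:4 / U9:7 / G4:8 / P7:17 / U5:27] → G9 (4)
G9 → [G4:6 / U9:9 / P7:21 / U5:25] → G4 (6)
G4 → [U9:13 / U5:19 / P7:25] → U9 (13)
U9 → [P7:12 / U5:20] → P7 (12)
P7 → [U5:22] → U5 (22)
Return U5→HQ: 28.
Total = 1 + 4 + 6 + 13 + 12 + 22 + 28 = 86.

Nearest-neighbour total = 86 blocks; route HQ → R5 → G9 → G4 → U9 → P7 → U5 → HQ.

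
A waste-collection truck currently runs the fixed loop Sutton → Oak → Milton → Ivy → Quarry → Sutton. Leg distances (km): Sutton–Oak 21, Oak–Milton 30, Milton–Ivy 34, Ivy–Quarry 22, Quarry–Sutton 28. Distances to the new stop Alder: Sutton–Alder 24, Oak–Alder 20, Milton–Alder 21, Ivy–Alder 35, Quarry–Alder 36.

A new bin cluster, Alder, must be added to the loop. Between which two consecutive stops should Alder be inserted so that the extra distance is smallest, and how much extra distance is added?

Insertion cost between consecutive stops i–j is d(i,Alder) + d(Alder,j) − d(i,j):
  between Sutton and Oak: 24 + 20 − 21 = 23
  between Oak and Milton: 20 + 21 − 30 = 11
  between Milton and Ivy: 21 + 35 − 34 = 22
  between Ivy and Quarry: 35 + 36 − 22 = 49
  between Quarry and Sutton: 36 + 24 − 28 = 32
Cheapest insertion is between Oak and Milton, adding 11.
New total = 135 + 11 = 146.

Minimum extra distance: 11 km, inserting Alder between Oak and Milton.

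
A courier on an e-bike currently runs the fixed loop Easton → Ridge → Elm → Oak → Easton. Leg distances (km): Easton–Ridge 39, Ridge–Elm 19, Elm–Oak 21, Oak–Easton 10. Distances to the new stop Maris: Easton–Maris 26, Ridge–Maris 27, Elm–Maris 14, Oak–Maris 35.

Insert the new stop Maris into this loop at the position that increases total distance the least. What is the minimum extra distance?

Insertion cost between consecutive stops i–j is d(i,Maris) + d(Maris,j) − d(i,j):
  between Easton and Ridge: 26 + 27 − 39 = 14
  between Ridge and Elm: 27 + 14 − 19 = 22
  between Elm and Oak: 14 + 35 − 21 = 28
  between Oak and Easton: 35 + 26 − 10 = 51
Cheapest insertion is between Easton and Ridge, adding 14.
New total = 89 + 14 = 103.

+14 km — insert Maris between Easton and Ridge.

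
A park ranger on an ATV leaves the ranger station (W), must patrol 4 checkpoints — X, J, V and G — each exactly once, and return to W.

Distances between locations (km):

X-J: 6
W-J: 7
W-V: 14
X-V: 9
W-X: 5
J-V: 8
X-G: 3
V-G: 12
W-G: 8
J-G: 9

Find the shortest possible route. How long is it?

Minimum total distance: 35 km.

W-X-J-V-G-W: 5+6+8+12+8 = 39
W-X-J-G-V-W: 5+6+9+12+14 = 46
W-X-V-J-G-W: 5+9+8+9+8 = 39
W-X-V-G-J-W: 5+9+12+9+7 = 42
W-X-G-J-V-W: 5+3+9+8+14 = 39
W-X-G-V-J-W: 5+3+12+8+7 = 35
W-J-X-V-G-W: 7+6+9+12+8 = 42
W-J-X-G-V-W: 7+6+3+12+14 = 42
W-J-V-X-G-W: 7+8+9+3+8 = 35
W-J-G-X-V-W: 7+9+3+9+14 = 42
W-V-X-J-G-W: 14+9+6+9+8 = 46
W-V-J-X-G-W: 14+8+6+3+8 = 39
The minimum is 35.
One optimal route: W → X → G → V → J → W (or its reverse).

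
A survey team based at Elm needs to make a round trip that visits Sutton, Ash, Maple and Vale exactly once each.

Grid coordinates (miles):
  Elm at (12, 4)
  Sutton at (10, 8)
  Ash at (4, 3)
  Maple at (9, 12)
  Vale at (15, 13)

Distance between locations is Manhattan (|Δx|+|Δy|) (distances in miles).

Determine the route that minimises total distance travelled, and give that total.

Minimum total distance: 44 miles.

With 4 stops there are 4!/2 = 12 distinct round trips (a route and its reverse cost the same).
Elm→Sutton→Ash→Maple→Vale→Elm: 6+11+14+7+12 = 50
Elm→Sutton→Ash→Vale→Maple→Elm: 6+11+21+7+11 = 56
Elm→Sutton→Maple→Ash→Vale→Elm: 6+5+14+21+12 = 58
Elm→Sutton→Maple→Vale→Ash→Elm: 6+5+7+21+9 = 48
Elm→Sutton→Vale→Ash→Maple→Elm: 6+10+21+14+11 = 62
Elm→Sutton→Vale→Maple→Ash→Elm: 6+10+7+14+9 = 46
Elm→Ash→Sutton→Maple→Vale→Elm: 9+11+5+7+12 = 44
Elm→Ash→Sutton→Vale→Maple→Elm: 9+11+10+7+11 = 48
Elm→Ash→Maple→Sutton→Vale→Elm: 9+14+5+10+12 = 50
Elm→Ash→Vale→Sutton→Maple→Elm: 9+21+10+5+11 = 56
Elm→Maple→Sutton→Ash→Vale→Elm: 11+5+11+21+12 = 60
Elm→Maple→Ash→Sutton→Vale→Elm: 11+14+11+10+12 = 58
The minimum is 44.
One optimal route: Elm → Ash → Sutton → Maple → Vale → Elm (or its reverse).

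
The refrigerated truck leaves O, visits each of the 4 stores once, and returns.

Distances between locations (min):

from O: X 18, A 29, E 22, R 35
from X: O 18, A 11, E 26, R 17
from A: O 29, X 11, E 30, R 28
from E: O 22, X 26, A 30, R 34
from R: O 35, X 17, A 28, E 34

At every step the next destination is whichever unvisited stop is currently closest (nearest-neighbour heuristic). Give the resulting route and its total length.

Nearest-neighbour total = 113 min; route O → X → A → R → E → O.

O → [X:18 / E:22 / A:29 / R:35] → X (18)
X → [A:11 / R:17 / E:26] → A (11)
A → [R:28 / E:30] → R (28)
R → [E:34] → E (34)
Return E→O: 22.
Total = 18 + 11 + 28 + 34 + 22 = 113.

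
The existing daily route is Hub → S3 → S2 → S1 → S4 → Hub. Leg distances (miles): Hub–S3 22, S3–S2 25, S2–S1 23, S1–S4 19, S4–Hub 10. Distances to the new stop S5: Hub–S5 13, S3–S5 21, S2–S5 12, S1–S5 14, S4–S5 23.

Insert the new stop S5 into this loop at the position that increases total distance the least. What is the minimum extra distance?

Adding 3 miles by placing S5 on the S2–S1 leg.

Insertion cost between consecutive stops i–j is d(i,S5) + d(S5,j) − d(i,j):
  between Hub and S3: 13 + 21 − 22 = 12
  between S3 and S2: 21 + 12 − 25 = 8
  between S2 and S1: 12 + 14 − 23 = 3
  between S1 and S4: 14 + 23 − 19 = 18
  between S4 and Hub: 23 + 13 − 10 = 26
Cheapest insertion is between S2 and S1, adding 3.
New total = 99 + 3 = 102.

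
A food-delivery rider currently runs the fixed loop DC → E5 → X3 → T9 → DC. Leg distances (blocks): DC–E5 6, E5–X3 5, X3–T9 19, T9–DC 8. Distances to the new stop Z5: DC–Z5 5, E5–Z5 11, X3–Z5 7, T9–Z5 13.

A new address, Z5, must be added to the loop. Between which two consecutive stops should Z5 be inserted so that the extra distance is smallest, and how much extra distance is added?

Insertion cost between consecutive stops i–j is d(i,Z5) + d(Z5,j) − d(i,j):
  between DC and E5: 5 + 11 − 6 = 10
  between E5 and X3: 11 + 7 − 5 = 13
  between X3 and T9: 7 + 13 − 19 = 1
  between T9 and DC: 13 + 5 − 8 = 10
Cheapest insertion is between X3 and T9, adding 1.
New total = 38 + 1 = 39.

Adding 1 blocks by placing Z5 on the X3–T9 leg.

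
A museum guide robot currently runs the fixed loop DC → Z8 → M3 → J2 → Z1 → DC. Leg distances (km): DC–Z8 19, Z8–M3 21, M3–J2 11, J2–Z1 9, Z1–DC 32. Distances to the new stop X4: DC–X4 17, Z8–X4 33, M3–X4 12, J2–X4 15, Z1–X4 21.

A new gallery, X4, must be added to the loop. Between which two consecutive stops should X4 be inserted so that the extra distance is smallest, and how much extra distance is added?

+6 km — insert X4 between Z1 and DC.

Insertion cost between consecutive stops i–j is d(i,X4) + d(X4,j) − d(i,j):
  between DC and Z8: 17 + 33 − 19 = 31
  between Z8 and M3: 33 + 12 − 21 = 24
  between M3 and J2: 12 + 15 − 11 = 16
  between J2 and Z1: 15 + 21 − 9 = 27
  between Z1 and DC: 21 + 17 − 32 = 6
Cheapest insertion is between Z1 and DC, adding 6.
New total = 92 + 6 = 98.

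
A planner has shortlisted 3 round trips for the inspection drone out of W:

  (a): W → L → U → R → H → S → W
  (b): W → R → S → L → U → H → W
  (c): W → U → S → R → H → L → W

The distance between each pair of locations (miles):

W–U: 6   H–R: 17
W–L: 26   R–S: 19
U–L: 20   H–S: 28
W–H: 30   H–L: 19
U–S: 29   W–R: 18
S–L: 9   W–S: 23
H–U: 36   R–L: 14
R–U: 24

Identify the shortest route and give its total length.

116 miles — (c) is the shortest.

(a): 26 + 20 + 24 + 17 + 28 + 23 = 138
(b): 18 + 19 + 9 + 20 + 36 + 30 = 132
(c): 6 + 29 + 19 + 17 + 19 + 26 = 116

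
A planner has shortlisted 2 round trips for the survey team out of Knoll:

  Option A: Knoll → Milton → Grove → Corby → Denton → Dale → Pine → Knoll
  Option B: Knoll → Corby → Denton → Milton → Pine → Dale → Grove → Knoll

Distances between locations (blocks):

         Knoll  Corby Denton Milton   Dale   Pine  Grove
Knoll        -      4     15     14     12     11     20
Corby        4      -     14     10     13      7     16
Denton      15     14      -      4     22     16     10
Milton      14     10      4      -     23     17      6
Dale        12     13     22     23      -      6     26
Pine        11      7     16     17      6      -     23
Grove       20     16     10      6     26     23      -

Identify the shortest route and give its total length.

Option A: 14 + 6 + 16 + 14 + 22 + 6 + 11 = 89
Option B: 4 + 14 + 4 + 17 + 6 + 26 + 20 = 91

Shortest is Option A, total 89 blocks.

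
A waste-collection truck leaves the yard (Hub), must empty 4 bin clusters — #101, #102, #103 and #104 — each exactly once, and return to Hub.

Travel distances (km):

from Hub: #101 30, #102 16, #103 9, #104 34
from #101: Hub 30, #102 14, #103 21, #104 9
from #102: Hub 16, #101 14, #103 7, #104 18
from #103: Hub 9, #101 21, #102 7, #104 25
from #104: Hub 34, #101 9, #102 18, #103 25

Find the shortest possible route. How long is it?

73 km — the shortest possible round trip.

There are 12 distinct closed tours to check (reversals are equivalent).
Hub-#101-#102-#103-#104-Hub: 30+14+7+25+34 = 110
Hub-#101-#102-#104-#103-Hub: 30+14+18+25+9 = 96
Hub-#101-#103-#102-#104-Hub: 30+21+7+18+34 = 110
Hub-#101-#103-#104-#102-Hub: 30+21+25+18+16 = 110
Hub-#101-#104-#102-#103-Hub: 30+9+18+7+9 = 73
Hub-#101-#104-#103-#102-Hub: 30+9+25+7+16 = 87
Hub-#102-#101-#103-#104-Hub: 16+14+21+25+34 = 110
Hub-#102-#101-#104-#103-Hub: 16+14+9+25+9 = 73
Hub-#102-#103-#101-#104-Hub: 16+7+21+9+34 = 87
Hub-#102-#104-#101-#103-Hub: 16+18+9+21+9 = 73
Hub-#103-#101-#102-#104-Hub: 9+21+14+18+34 = 96
Hub-#103-#102-#101-#104-Hub: 9+7+14+9+34 = 73
The minimum is 73.
One optimal route: Hub → #101 → #104 → #102 → #103 → Hub (or its reverse).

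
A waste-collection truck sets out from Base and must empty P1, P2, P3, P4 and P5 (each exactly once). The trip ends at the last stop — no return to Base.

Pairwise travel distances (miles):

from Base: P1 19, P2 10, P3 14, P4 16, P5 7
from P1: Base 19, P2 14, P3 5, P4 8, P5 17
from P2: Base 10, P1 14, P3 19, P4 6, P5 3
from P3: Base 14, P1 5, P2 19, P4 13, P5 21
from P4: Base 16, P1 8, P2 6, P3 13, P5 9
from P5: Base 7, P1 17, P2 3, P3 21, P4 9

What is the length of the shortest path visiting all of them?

There are 5! = 120 possible orderings.
Base→P1→P2→P3→P4→P5: 19+14+19+13+9 = 74
Base→P1→P2→P3→P5→P4: 19+14+19+21+9 = 82
Base→P1→P2→P4→P3→P5: 19+14+6+13+21 = 73
Base→P1→P2→P4→P5→P3: 19+14+6+9+21 = 69
Base→P1→P2→P5→P3→P4: 19+14+3+21+13 = 70
Base→P1→P2→P5→P4→P3: 19+14+3+9+13 = 58
Base→P1→P3→P2→P4→P5: 19+5+19+6+9 = 58
Base→P1→P3→P2→P5→P4: 19+5+19+3+9 = 55
Base→P1→P3→P4→P2→P5: 19+5+13+6+3 = 46
Base→P1→P3→P4→P5→P2: 19+5+13+9+3 = 49
Base→P1→P3→P5→P2→P4: 19+5+21+3+6 = 54
Base→P1→P3→P5→P4→P2: 19+5+21+9+6 = 60
Base→P1→P4→P2→P3→P5: 19+8+6+19+21 = 73
Base→P1→P4→P2→P5→P3: 19+8+6+3+21 = 57
… (106 more)
Base→P5→P2→P4→P1→P3: 7+3+6+8+5 = 29  ← best
The minimum is 29.
One shortest path: Base → P5 → P2 → P4 → P1 → P3.

Shortest open route: 29 miles.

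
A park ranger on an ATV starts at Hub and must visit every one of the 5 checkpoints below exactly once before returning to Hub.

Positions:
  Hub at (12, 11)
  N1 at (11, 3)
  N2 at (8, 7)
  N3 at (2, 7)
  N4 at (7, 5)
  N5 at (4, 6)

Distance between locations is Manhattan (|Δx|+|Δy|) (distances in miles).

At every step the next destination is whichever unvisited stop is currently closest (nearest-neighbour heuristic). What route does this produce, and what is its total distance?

Total distance 40 miles via the nearest-neighbour route Hub → N2 → N4 → N5 → N3 → N1 → Hub.

From Hub: distances to unvisited — N2=8, N1=9, N4=11, N5=13, N3=14. Nearest is N2 (8).
From N2: distances to unvisited — N4=3, N5=5, N3=6, N1=7. Nearest is N4 (3).
From N4: distances to unvisited — N5=4, N1=6, N3=7. Nearest is N5 (4).
From N5: distances to unvisited — N3=3, N1=10. Nearest is N3 (3).
From N3: distances to unvisited — N1=13. Nearest is N1 (13).
Return N1→Hub: 9.
Total = 8 + 3 + 4 + 3 + 13 + 9 = 40.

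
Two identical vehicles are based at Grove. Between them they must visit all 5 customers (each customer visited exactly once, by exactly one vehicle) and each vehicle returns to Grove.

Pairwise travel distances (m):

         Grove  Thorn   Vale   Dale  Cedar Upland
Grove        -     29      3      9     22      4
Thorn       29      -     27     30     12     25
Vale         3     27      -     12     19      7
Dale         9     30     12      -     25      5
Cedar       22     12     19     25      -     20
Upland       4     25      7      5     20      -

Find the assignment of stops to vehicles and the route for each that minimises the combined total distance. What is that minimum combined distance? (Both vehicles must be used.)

Check every non-empty split of the stops between the two vehicles; for each half take its own optimal tour:
  {Thorn} + {Vale, Dale, Cedar, Upland}: 58 + 56 = 114
  {Vale} + {Thorn, Dale, Cedar, Upland}: 6 + 73 = 79
  {Thorn, Vale} + {Dale, Cedar, Upland}: 59 + 56 = 115
  {Dale} + {Thorn, Vale, Cedar, Upland}: 18 + 63 = 81
  {Thorn, Dale} + {Vale, Cedar, Upland}: 68 + 46 = 114
  {Vale, Dale} + {Thorn, Cedar, Upland}: 24 + 63 = 87
  … (15 splits in total)
Best: vehicle 1 Grove → Vale → Grove = 6; vehicle 2 Grove → Dale → Upland → Thorn → Cedar → Grove = 73; combined 79.

Minimum combined distance: 79 m.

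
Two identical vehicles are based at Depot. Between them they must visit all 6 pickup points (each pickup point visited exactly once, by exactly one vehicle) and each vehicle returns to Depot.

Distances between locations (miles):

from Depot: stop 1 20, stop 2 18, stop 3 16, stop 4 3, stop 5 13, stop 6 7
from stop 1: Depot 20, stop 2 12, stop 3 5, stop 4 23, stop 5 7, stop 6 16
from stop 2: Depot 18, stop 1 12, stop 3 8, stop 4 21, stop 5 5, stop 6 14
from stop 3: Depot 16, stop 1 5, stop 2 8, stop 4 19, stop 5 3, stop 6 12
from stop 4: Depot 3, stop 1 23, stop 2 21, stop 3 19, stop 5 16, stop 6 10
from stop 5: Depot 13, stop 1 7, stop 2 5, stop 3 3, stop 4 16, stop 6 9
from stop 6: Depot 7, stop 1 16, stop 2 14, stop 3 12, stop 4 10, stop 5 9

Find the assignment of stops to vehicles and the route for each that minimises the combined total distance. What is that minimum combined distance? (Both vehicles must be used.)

There are 2^5 − 1 = 31 ways to divide the 6 stops into two non-empty groups. For each, the best each vehicle can do is its own shortest tour through its group:
  {stop 1} + {stop 2, stop 3, stop 4, stop 5, stop 6}: 40 + 51 = 91
  {stop 2} + {stop 1, stop 3, stop 4, stop 5, stop 6}: 36 + 50 = 86
  {stop 1, stop 2} + {stop 3, stop 4, stop 5, stop 6}: 50 + 41 = 91
  {stop 3} + {stop 1, stop 2, stop 4, stop 5, stop 6}: 32 + 59 = 91
  {stop 1, stop 3} + {stop 2, stop 4, stop 5, stop 6}: 41 + 45 = 86
  {stop 2, stop 3} + {stop 1, stop 4, stop 5, stop 6}: 42 + 49 = 91
  … (31 splits in total)
  {stop 4} + {stop 1, stop 2, stop 3, stop 5, stop 6}: 6 + 54 = 60  ← best
Best: vehicle 1 Depot → stop 4 → Depot = 6; vehicle 2 Depot → stop 1 → stop 3 → stop 2 → stop 5 → stop 6 → Depot = 54; combined 60.

60 miles — the smallest possible combined total.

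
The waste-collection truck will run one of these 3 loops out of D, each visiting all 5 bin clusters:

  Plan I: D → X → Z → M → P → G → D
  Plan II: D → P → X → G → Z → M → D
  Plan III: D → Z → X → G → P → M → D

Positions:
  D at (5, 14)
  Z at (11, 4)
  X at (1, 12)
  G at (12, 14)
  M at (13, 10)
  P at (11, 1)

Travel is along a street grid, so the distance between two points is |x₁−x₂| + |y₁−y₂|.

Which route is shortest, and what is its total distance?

Plan I: 6 + 18 + 8 + 11 + 14 + 7 = 64
Plan II: 19 + 21 + 13 + 11 + 8 + 12 = 84
Plan III: 16 + 18 + 13 + 14 + 11 + 12 = 84

64 — Plan I is the shortest.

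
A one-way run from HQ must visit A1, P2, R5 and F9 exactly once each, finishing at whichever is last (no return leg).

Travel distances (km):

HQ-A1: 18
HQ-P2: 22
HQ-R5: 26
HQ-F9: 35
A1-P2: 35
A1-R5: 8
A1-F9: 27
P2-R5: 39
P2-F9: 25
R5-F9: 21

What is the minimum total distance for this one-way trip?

Shortest open route: 72 km.

There are 4! = 24 possible orderings.
HQ - A1 - P2 - R5 - F9: 18+35+39+21 = 113
HQ - A1 - P2 - F9 - R5: 18+35+25+21 = 99
HQ - A1 - R5 - P2 - F9: 18+8+39+25 = 90
HQ - A1 - R5 - F9 - P2: 18+8+21+25 = 72
HQ - A1 - F9 - P2 - R5: 18+27+25+39 = 109
HQ - A1 - F9 - R5 - P2: 18+27+21+39 = 105
HQ - P2 - A1 - R5 - F9: 22+35+8+21 = 86
HQ - P2 - A1 - F9 - R5: 22+35+27+21 = 105
HQ - P2 - R5 - A1 - F9: 22+39+8+27 = 96
HQ - P2 - R5 - F9 - A1: 22+39+21+27 = 109
HQ - P2 - F9 - A1 - R5: 22+25+27+8 = 82
HQ - P2 - F9 - R5 - A1: 22+25+21+8 = 76
HQ - R5 - A1 - P2 - F9: 26+8+35+25 = 94
HQ - R5 - A1 - F9 - P2: 26+8+27+25 = 86
… (10 more)
The minimum is 72.
One shortest path: HQ → A1 → R5 → F9 → P2.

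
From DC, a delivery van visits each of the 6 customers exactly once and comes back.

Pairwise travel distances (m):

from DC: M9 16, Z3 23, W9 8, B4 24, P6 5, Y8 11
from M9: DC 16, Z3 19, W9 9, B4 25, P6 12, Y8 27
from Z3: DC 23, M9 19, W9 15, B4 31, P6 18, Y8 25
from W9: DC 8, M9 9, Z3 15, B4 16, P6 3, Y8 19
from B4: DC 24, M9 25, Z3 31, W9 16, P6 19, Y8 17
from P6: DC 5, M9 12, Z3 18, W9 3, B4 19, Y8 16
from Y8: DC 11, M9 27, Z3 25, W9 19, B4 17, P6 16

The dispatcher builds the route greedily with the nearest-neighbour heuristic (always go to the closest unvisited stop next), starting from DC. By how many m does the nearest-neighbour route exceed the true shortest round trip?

The nearest-neighbour route is 7 m longer than optimal.

From DC: P6=5, W9=8, Y8=11, M9=16, Z3=23, B4=24 → choose P6 (5).
From P6: W9=3, M9=12, Y8=16, Z3=18, B4=19 → choose W9 (3).
From W9: M9=9, Z3=15, B4=16, Y8=19 → choose M9 (9).
From M9: Z3=19, B4=25, Y8=27 → choose Z3 (19).
From Z3: Y8=25, B4=31 → choose Y8 (25).
From Y8: B4=17 → choose B4 (17).
NN route DC → P6 → W9 → M9 → Z3 → Y8 → B4 → DC costs 102.
Optimal: DC → P6 → M9 → Z3 → W9 → B4 → Y8 → DC costs 95 (by enumerating all 360 distinct tours).
Excess = 102 − 95 = 7.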